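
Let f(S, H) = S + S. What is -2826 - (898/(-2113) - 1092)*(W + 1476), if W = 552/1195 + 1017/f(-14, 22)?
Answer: 55515097573107/35350490 ≈ 1.5704e+6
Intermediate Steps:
f(S, H) = 2*S
W = -1199859/33460 (W = 552/1195 + 1017/((2*(-14))) = 552*(1/1195) + 1017/(-28) = 552/1195 + 1017*(-1/28) = 552/1195 - 1017/28 = -1199859/33460 ≈ -35.859)
-2826 - (898/(-2113) - 1092)*(W + 1476) = -2826 - (898/(-2113) - 1092)*(-1199859/33460 + 1476) = -2826 - (898*(-1/2113) - 1092)*48187101/33460 = -2826 - (-898/2113 - 1092)*48187101/33460 = -2826 - (-2308294)*48187101/(2113*33460) = -2826 - 1*(-55614998057847/35350490) = -2826 + 55614998057847/35350490 = 55515097573107/35350490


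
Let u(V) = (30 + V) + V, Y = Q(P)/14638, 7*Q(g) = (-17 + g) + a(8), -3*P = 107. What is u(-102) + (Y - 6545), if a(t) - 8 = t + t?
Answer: -1032703624/153699 ≈ -6719.0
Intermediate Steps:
a(t) = 8 + 2*t (a(t) = 8 + (t + t) = 8 + 2*t)
P = -107/3 (P = -1/3*107 = -107/3 ≈ -35.667)
Q(g) = 1 + g/7 (Q(g) = ((-17 + g) + (8 + 2*8))/7 = ((-17 + g) + (8 + 16))/7 = ((-17 + g) + 24)/7 = (7 + g)/7 = 1 + g/7)
Y = -43/153699 (Y = (1 + (1/7)*(-107/3))/14638 = (1 - 107/21)*(1/14638) = -86/21*1/14638 = -43/153699 ≈ -0.00027977)
u(V) = 30 + 2*V
u(-102) + (Y - 6545) = (30 + 2*(-102)) + (-43/153699 - 6545) = (30 - 204) - 1005959998/153699 = -174 - 1005959998/153699 = -1032703624/153699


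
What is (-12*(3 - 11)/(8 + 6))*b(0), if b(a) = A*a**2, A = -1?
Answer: 0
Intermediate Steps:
b(a) = -a**2
(-12*(3 - 11)/(8 + 6))*b(0) = (-12*(3 - 11)/(8 + 6))*(-1*0**2) = (-(-96)/14)*(-1*0) = -(-96)/14*0 = -12*(-4/7)*0 = (48/7)*0 = 0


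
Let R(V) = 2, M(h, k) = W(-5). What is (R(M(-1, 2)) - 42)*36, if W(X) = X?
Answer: -1440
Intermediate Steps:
M(h, k) = -5
(R(M(-1, 2)) - 42)*36 = (2 - 42)*36 = -40*36 = -1440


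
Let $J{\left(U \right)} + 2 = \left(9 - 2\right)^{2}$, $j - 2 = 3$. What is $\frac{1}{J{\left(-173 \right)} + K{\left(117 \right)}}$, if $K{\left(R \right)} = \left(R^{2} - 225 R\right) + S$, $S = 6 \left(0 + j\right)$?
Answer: $- \frac{1}{12559} \approx -7.9624 \cdot 10^{-5}$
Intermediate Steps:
$j = 5$ ($j = 2 + 3 = 5$)
$S = 30$ ($S = 6 \left(0 + 5\right) = 6 \cdot 5 = 30$)
$J{\left(U \right)} = 47$ ($J{\left(U \right)} = -2 + \left(9 - 2\right)^{2} = -2 + 7^{2} = -2 + 49 = 47$)
$K{\left(R \right)} = 30 + R^{2} - 225 R$ ($K{\left(R \right)} = \left(R^{2} - 225 R\right) + 30 = 30 + R^{2} - 225 R$)
$\frac{1}{J{\left(-173 \right)} + K{\left(117 \right)}} = \frac{1}{47 + \left(30 + 117^{2} - 26325\right)} = \frac{1}{47 + \left(30 + 13689 - 26325\right)} = \frac{1}{47 - 12606} = \frac{1}{-12559} = - \frac{1}{12559}$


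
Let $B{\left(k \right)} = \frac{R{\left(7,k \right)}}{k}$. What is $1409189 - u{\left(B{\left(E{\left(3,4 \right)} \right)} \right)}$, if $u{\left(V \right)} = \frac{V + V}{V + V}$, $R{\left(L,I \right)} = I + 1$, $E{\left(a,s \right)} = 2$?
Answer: $1409188$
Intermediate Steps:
$R{\left(L,I \right)} = 1 + I$
$B{\left(k \right)} = \frac{1 + k}{k}$
$u{\left(V \right)} = 1$ ($u{\left(V \right)} = \frac{2 V}{2 V} = 2 V \frac{1}{2 V} = 1$)
$1409189 - u{\left(B{\left(E{\left(3,4 \right)} \right)} \right)} = 1409189 - 1 = 1409188$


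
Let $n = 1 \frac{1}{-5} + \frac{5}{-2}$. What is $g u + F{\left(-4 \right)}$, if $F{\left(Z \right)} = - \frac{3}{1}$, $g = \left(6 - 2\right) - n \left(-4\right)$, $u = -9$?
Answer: $\frac{291}{5} \approx 58.2$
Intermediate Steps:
$n = - \frac{27}{10}$ ($n = 1 \left(- \frac{1}{5}\right) + 5 \left(- \frac{1}{2}\right) = - \frac{1}{5} - \frac{5}{2} = - \frac{27}{10} \approx -2.7$)
$g = - \frac{34}{5}$ ($g = \left(6 - 2\right) - \left(- \frac{27}{10}\right) \left(-4\right) = 4 - \frac{54}{5} = - \frac{34}{5} \approx -6.8$)
$F{\left(Z \right)} = -3$ ($F{\left(Z \right)} = \left(-3\right) 1 = -3$)
$g u + F{\left(-4 \right)} = \left(- \frac{34}{5}\right) \left(-9\right) - 3 = \frac{306}{5} - 3 = \frac{291}{5}$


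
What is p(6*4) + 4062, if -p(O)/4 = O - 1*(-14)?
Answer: 3910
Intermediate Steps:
p(O) = -56 - 4*O (p(O) = -4*(O - 1*(-14)) = -4*(O + 14) = -4*(14 + O) = -56 - 4*O)
p(6*4) + 4062 = (-56 - 24*4) + 4062 = (-56 - 4*24) + 4062 = (-56 - 96) + 4062 = -152 + 4062 = 3910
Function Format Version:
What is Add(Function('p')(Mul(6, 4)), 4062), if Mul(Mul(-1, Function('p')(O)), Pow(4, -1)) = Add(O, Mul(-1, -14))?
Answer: 3910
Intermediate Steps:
Function('p')(O) = Add(-56, Mul(-4, O)) (Function('p')(O) = Mul(-4, Add(O, Mul(-1, -14))) = Mul(-4, Add(O, 14)) = Mul(-4, Add(14, O)) = Add(-56, Mul(-4, O)))
Add(Function('p')(Mul(6, 4)), 4062) = Add(Add(-56, Mul(-4, Mul(6, 4))), 4062) = Add(Add(-56, Mul(-4, 24)), 4062) = Add(Add(-56, -96), 4062) = Add(-152, 4062) = 3910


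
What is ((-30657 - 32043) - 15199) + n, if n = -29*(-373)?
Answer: -67082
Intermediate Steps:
n = 10817
((-30657 - 32043) - 15199) + n = ((-30657 - 32043) - 15199) + 10817 = (-62700 - 15199) + 10817 = -77899 + 10817 = -67082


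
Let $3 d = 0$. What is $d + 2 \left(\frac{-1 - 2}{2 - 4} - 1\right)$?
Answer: $1$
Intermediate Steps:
$d = 0$ ($d = \frac{1}{3} \cdot 0 = 0$)
$d + 2 \left(\frac{-1 - 2}{2 - 4} - 1\right) = 0 + 2 \left(\frac{-1 - 2}{2 - 4} - 1\right) = 0 + 2 \left(- \frac{3}{-2} - 1\right) = 0 + 2 \left(\left(-3\right) \left(- \frac{1}{2}\right) - 1\right) = 0 + 2 \left(\frac{3}{2} - 1\right) = 0 + 2 \cdot \frac{1}{2} = 0 + 1 = 1$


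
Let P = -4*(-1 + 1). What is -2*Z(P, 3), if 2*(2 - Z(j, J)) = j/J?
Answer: -4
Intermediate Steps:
P = 0 (P = -4*0 = 0)
Z(j, J) = 2 - j/(2*J)
-2*Z(P, 3) = -2*(2 - ½*0/3) = -2*(2 - ½*0*⅓) = -2*(2 + 0) = -2*2 = -4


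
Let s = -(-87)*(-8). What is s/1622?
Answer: -348/811 ≈ -0.42910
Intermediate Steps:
s = -696 (s = -87*8 = -696)
s/1622 = -696/1622 = -696*1/1622 = -348/811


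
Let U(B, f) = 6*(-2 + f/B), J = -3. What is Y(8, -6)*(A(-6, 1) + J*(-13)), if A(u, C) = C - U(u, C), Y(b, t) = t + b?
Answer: 106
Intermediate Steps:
U(B, f) = -12 + 6*f/B
Y(b, t) = b + t
A(u, C) = 12 + C - 6*C/u (A(u, C) = C - (-12 + 6*C/u) = C + (12 - 6*C/u) = 12 + C - 6*C/u)
Y(8, -6)*(A(-6, 1) + J*(-13)) = (8 - 6)*((12 + 1 - 6*1/(-6)) - 3*(-13)) = 2*((12 + 1 - 6*1*(-⅙)) + 39) = 2*((12 + 1 + 1) + 39) = 2*(14 + 39) = 2*53 = 106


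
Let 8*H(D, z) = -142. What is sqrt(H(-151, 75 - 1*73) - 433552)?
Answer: I*sqrt(1734279)/2 ≈ 658.46*I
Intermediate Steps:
H(D, z) = -71/4 (H(D, z) = (1/8)*(-142) = -71/4)
sqrt(H(-151, 75 - 1*73) - 433552) = sqrt(-71/4 - 433552) = sqrt(-1734279/4) = I*sqrt(1734279)/2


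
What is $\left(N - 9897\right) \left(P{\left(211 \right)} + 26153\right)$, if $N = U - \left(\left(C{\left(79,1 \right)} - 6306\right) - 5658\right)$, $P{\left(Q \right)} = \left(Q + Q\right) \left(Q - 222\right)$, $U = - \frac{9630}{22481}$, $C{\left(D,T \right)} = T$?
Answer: $\frac{998887291276}{22481} \approx 4.4433 \cdot 10^{7}$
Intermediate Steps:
$U = - \frac{9630}{22481}$ ($U = \left(-9630\right) \frac{1}{22481} = - \frac{9630}{22481} \approx -0.42836$)
$P{\left(Q \right)} = 2 Q \left(-222 + Q\right)$
$N = \frac{268930573}{22481}$ ($N = - \frac{9630}{22481} - \left(\left(1 - 6306\right) - 5658\right) = - \frac{9630}{22481} - \left(-6305 - 5658\right) = - \frac{9630}{22481} - -11963 = - \frac{9630}{22481} + 11963 = \frac{268930573}{22481} \approx 11963.0$)
$\left(N - 9897\right) \left(P{\left(211 \right)} + 26153\right) = \left(\frac{268930573}{22481} - 9897\right) \left(2 \cdot 211 \left(-222 + 211\right) + 26153\right) = \frac{46436116 \left(2 \cdot 211 \left(-11\right) + 26153\right)}{22481} = \frac{46436116 \left(-4642 + 26153\right)}{22481} = \frac{46436116}{22481} \cdot 21511 = \frac{998887291276}{22481}$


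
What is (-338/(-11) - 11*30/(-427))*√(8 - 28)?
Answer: 295912*I*√5/4697 ≈ 140.87*I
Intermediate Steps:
(-338/(-11) - 11*30/(-427))*√(8 - 28) = (-338*(-1/11) - 330*(-1/427))*√(-20) = (338/11 + 330/427)*(2*I*√5) = 147956*(2*I*√5)/4697 = 295912*I*√5/4697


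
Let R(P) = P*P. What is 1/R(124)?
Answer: 1/15376 ≈ 6.5036e-5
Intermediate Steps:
R(P) = P²
1/R(124) = 1/(124²) = 1/15376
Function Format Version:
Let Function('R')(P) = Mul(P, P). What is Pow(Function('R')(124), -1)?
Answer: Rational(1, 15376) ≈ 6.5036e-5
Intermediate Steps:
Function('R')(P) = Pow(P, 2)
Pow(Function('R')(124), -1) = Pow(Pow(124, 2), -1) = Pow(15376, -1) = Rational(1, 15376)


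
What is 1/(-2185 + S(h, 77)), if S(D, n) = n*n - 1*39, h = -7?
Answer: 1/3705 ≈ 0.00026991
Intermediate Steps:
S(D, n) = -39 + n**2 (S(D, n) = n**2 - 39 = -39 + n**2)
1/(-2185 + S(h, 77)) = 1/(-2185 + (-39 + 77**2)) = 1/(-2185 + (-39 + 5929)) = 1/(-2185 + 5890) = 1/3705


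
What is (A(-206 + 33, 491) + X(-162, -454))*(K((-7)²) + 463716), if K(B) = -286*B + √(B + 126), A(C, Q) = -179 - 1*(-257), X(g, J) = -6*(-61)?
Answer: 199667688 + 2220*√7 ≈ 1.9967e+8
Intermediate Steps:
X(g, J) = 366
A(C, Q) = 78 (A(C, Q) = -179 + 257 = 78)
K(B) = √(126 + B) - 286*B (K(B) = -286*B + √(126 + B) = √(126 + B) - 286*B)
(A(-206 + 33, 491) + X(-162, -454))*(K((-7)²) + 463716) = (78 + 366)*((√(126 + (-7)²) - 286*(-7)²) + 463716) = 444*((√(126 + 49) - 286*49) + 463716) = 444*((√175 - 14014) + 463716) = 444*((5*√7 - 14014) + 463716) = 444*((-14014 + 5*√7) + 463716) = 444*(449702 + 5*√7) = 199667688 + 2220*√7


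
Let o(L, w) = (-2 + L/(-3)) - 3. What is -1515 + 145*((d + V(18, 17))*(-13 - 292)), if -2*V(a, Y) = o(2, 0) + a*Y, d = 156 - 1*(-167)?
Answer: -45870415/6 ≈ -7.6451e+6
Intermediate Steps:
d = 323 (d = 156 + 167 = 323)
o(L, w) = -5 - L/3 (o(L, w) = (-2 + L*(-⅓)) - 3 = (-2 - L/3) - 3 = -5 - L/3)
V(a, Y) = 17/6 - Y*a/2 (V(a, Y) = -((-5 - ⅓*2) + a*Y)/2 = -((-5 - ⅔) + Y*a)/2 = -(-17/3 + Y*a)/2 = 17/6 - Y*a/2)
-1515 + 145*((d + V(18, 17))*(-13 - 292)) = -1515 + 145*((323 + (17/6 - ½*17*18))*(-13 - 292)) = -1515 + 145*((323 + (17/6 - 153))*(-305)) = -1515 + 145*((323 - 901/6)*(-305)) = -1515 + 145*((1037/6)*(-305)) = -1515 + 145*(-316285/6) = -1515 - 45861325/6 = -45870415/6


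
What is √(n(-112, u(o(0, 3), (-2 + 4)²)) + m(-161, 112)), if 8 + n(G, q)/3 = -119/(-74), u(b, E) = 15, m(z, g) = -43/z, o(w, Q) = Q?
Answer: 13*I*√15881362/11914 ≈ 4.3484*I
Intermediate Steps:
n(G, q) = -1419/74 (n(G, q) = -24 + 3*(-119/(-74)) = -24 + 3*(-119*(-1/74)) = -24 + 3*(119/74) = -24 + 357/74 = -1419/74)
√(n(-112, u(o(0, 3), (-2 + 4)²)) + m(-161, 112)) = √(-1419/74 - 43/(-161)) = √(-1419/74 - 43*(-1/161)) = √(-1419/74 + 43/161) = √(-225277/11914) = 13*I*√15881362/11914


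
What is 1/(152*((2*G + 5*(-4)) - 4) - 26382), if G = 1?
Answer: -1/29726 ≈ -3.3641e-5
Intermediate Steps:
1/(152*((2*G + 5*(-4)) - 4) - 26382) = 1/(152*((2*1 + 5*(-4)) - 4) - 26382) = 1/(152*((2 - 20) - 4) - 26382) = 1/(152*(-18 - 4) - 26382) = 1/(152*(-22) - 26382) = 1/(-3344 - 26382) = 1/(-29726) = -1/29726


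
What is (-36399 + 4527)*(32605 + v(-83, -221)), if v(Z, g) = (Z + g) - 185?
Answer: -1023601152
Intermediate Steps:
v(Z, g) = -185 + Z + g
(-36399 + 4527)*(32605 + v(-83, -221)) = (-36399 + 4527)*(32605 + (-185 - 83 - 221)) = -31872*(32605 - 489) = -31872*32116 = -1023601152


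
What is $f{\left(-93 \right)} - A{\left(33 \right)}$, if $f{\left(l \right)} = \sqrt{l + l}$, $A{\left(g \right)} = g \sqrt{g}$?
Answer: $- 33 \sqrt{33} + i \sqrt{186} \approx -189.57 + 13.638 i$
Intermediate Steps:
$A{\left(g \right)} = g^{\frac{3}{2}}$
$f{\left(l \right)} = \sqrt{2} \sqrt{l}$ ($f{\left(l \right)} = \sqrt{2 l} = \sqrt{2} \sqrt{l}$)
$f{\left(-93 \right)} - A{\left(33 \right)} = \sqrt{2} \sqrt{-93} - 33^{\frac{3}{2}} = \sqrt{2} i \sqrt{93} - 33 \sqrt{33} = i \sqrt{186} - 33 \sqrt{33} = - 33 \sqrt{33} + i \sqrt{186}$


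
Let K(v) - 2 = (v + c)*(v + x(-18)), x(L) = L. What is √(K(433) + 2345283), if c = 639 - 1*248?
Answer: √2687245 ≈ 1639.3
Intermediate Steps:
c = 391 (c = 639 - 248 = 391)
K(v) = 2 + (-18 + v)*(391 + v) (K(v) = 2 + (v + 391)*(v - 18) = 2 + (391 + v)*(-18 + v) = 2 + (-18 + v)*(391 + v))
√(K(433) + 2345283) = √((-7036 + 433² + 373*433) + 2345283) = √((-7036 + 187489 + 161509) + 2345283) = √(341962 + 2345283) = √2687245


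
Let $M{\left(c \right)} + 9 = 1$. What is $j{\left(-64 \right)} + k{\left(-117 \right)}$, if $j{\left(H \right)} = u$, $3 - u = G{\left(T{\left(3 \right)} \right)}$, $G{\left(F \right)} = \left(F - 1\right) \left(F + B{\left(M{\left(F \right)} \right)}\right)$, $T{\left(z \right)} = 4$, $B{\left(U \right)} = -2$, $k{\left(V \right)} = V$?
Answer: $-120$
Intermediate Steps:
$M{\left(c \right)} = -8$ ($M{\left(c \right)} = -9 + 1 = -8$)
$G{\left(F \right)} = \left(-1 + F\right) \left(-2 + F\right)$ ($G{\left(F \right)} = \left(F - 1\right) \left(F - 2\right) = \left(F + \left(-6 + 5\right)\right) \left(-2 + F\right) = \left(F - 1\right) \left(-2 + F\right) = \left(-1 + F\right) \left(-2 + F\right)$)
$u = -3$ ($u = 3 - \left(2 + 4^{2} - 12\right) = 3 - \left(2 + 16 - 12\right) = 3 - 6 = -3$)
$j{\left(H \right)} = -3$
$j{\left(-64 \right)} + k{\left(-117 \right)} = -3 - 117 = -120$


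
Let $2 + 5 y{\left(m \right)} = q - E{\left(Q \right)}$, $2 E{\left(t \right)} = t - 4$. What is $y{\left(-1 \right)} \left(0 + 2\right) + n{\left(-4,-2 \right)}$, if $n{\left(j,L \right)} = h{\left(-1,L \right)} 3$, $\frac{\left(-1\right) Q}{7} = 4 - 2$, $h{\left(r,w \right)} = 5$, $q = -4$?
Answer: $\frac{81}{5} \approx 16.2$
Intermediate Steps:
$Q = -14$ ($Q = - 7 \left(4 - 2\right) = \left(-7\right) 2 = -14$)
$E{\left(t \right)} = -2 + \frac{t}{2}$ ($E{\left(t \right)} = \frac{t - 4}{2} = \frac{-4 + t}{2} = -2 + \frac{t}{2}$)
$y{\left(m \right)} = \frac{3}{5}$ ($y{\left(m \right)} = - \frac{2}{5} + \frac{-4 - \left(-2 + \frac{1}{2} \left(-14\right)\right)}{5} = - \frac{2}{5} + \frac{-4 - \left(-2 - 7\right)}{5} = - \frac{2}{5} + \frac{-4 - -9}{5} = - \frac{2}{5} + \frac{-4 + 9}{5} = - \frac{2}{5} + \frac{1}{5} \cdot 5 = - \frac{2}{5} + 1 = \frac{3}{5}$)
$n{\left(j,L \right)} = 15$ ($n{\left(j,L \right)} = 5 \cdot 3 = 15$)
$y{\left(-1 \right)} \left(0 + 2\right) + n{\left(-4,-2 \right)} = \frac{3 \left(0 + 2\right)}{5} + 15 = \frac{3}{5} \cdot 2 + 15 = \frac{6}{5} + 15 = \frac{81}{5}$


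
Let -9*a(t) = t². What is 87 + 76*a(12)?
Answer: -1129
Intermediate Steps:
a(t) = -t²/9
87 + 76*a(12) = 87 + 76*(-⅑*12²) = 87 + 76*(-⅑*144) = 87 + 76*(-16) = 87 - 1216 = -1129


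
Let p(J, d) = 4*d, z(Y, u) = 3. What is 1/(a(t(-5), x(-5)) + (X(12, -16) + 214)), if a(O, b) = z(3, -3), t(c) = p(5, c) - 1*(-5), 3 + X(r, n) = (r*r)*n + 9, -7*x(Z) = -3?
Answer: -1/2081 ≈ -0.00048054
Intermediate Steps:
x(Z) = 3/7 (x(Z) = -⅐*(-3) = 3/7)
X(r, n) = 6 + n*r² (X(r, n) = -3 + ((r*r)*n + 9) = -3 + (r²*n + 9) = -3 + (n*r² + 9) = -3 + (9 + n*r²) = 6 + n*r²)
t(c) = 5 + 4*c (t(c) = 4*c - 1*(-5) = 4*c + 5 = 5 + 4*c)
a(O, b) = 3
1/(a(t(-5), x(-5)) + (X(12, -16) + 214)) = 1/(3 + ((6 - 16*12²) + 214)) = 1/(3 + ((6 - 16*144) + 214)) = 1/(3 + ((6 - 2304) + 214)) = 1/(3 + (-2298 + 214)) = 1/(3 - 2084) = 1/(-2081) = -1/2081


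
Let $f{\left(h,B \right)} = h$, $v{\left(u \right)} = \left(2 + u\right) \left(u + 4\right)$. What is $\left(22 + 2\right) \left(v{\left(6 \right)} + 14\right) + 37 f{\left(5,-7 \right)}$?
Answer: $2441$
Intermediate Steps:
$v{\left(u \right)} = \left(2 + u\right) \left(4 + u\right)$
$\left(22 + 2\right) \left(v{\left(6 \right)} + 14\right) + 37 f{\left(5,-7 \right)} = \left(22 + 2\right) \left(\left(8 + 6^{2} + 6 \cdot 6\right) + 14\right) + 37 \cdot 5 = 24 \left(\left(8 + 36 + 36\right) + 14\right) + 185 = 24 \left(80 + 14\right) + 185 = 24 \cdot 94 + 185 = 2256 + 185 = 2441$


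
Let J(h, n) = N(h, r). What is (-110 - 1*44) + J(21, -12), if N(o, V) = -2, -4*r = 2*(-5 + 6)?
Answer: -156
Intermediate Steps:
r = -½ (r = -(-5 + 6)/2 = -1/2 = -¼*2 = -½ ≈ -0.50000)
J(h, n) = -2
(-110 - 1*44) + J(21, -12) = (-110 - 1*44) - 2 = (-110 - 44) - 2 = -154 - 2 = -156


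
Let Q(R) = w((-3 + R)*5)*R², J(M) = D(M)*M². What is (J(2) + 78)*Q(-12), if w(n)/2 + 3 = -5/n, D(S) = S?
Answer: -363264/5 ≈ -72653.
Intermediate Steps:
w(n) = -6 - 10/n (w(n) = -6 + 2*(-5/n) = -6 - 10/n)
J(M) = M³ (J(M) = M*M² = M³)
Q(R) = R²*(-6 - 10/(-15 + 5*R)) (Q(R) = (-6 - 10*1/(5*(-3 + R)))*R² = (-6 - 10/(-15 + 5*R))*R² = R²*(-6 - 10/(-15 + 5*R)))
(J(2) + 78)*Q(-12) = (2³ + 78)*((-12)²*(16 - 6*(-12))/(-3 - 12)) = (8 + 78)*(144*(16 + 72)/(-15)) = 86*(144*(-1/15)*88) = 86*(-4224/5) = -363264/5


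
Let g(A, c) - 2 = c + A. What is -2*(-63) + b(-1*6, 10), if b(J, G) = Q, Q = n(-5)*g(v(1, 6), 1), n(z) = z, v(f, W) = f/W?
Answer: 661/6 ≈ 110.17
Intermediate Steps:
g(A, c) = 2 + A + c (g(A, c) = 2 + (c + A) = 2 + (A + c) = 2 + A + c)
Q = -95/6 (Q = -5*(2 + 1/6 + 1) = -5*19/6 = -95/6 ≈ -15.833)
b(J, G) = -95/6
-2*(-63) + b(-1*6, 10) = -2*(-63) - 95/6 = 126 - 95/6 = 661/6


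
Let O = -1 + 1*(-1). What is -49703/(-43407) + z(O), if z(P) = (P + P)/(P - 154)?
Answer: 50816/43407 ≈ 1.1707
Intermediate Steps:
O = -2 (O = -1 - 1 = -2)
z(P) = 2*P/(-154 + P) (z(P) = (2*P)/(-154 + P) = 2*P/(-154 + P))
-49703/(-43407) + z(O) = -49703/(-43407) + 2*(-2)/(-154 - 2) = -49703*(-1/43407) + 2*(-2)/(-156) = 49703/43407 + 2*(-2)*(-1/156) = 49703/43407 + 1/39 = 50816/43407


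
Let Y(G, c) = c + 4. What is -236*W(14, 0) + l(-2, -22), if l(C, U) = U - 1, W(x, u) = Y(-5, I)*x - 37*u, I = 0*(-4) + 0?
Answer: -13239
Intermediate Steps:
I = 0 (I = 0 + 0 = 0)
Y(G, c) = 4 + c
W(x, u) = -37*u + 4*x (W(x, u) = (4 + 0)*x - 37*u = 4*x - 37*u = -37*u + 4*x)
l(C, U) = -1 + U
-236*W(14, 0) + l(-2, -22) = -236*(-37*0 + 4*14) + (-1 - 22) = -236*(0 + 56) - 23 = -236*56 - 23 = -13216 - 23 = -13239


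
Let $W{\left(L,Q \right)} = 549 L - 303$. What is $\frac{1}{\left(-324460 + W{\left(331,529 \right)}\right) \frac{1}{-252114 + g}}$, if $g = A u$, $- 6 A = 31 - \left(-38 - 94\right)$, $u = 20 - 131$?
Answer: $\frac{498197}{286088} \approx 1.7414$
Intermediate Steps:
$W{\left(L,Q \right)} = -303 + 549 L$
$u = -111$ ($u = 20 - 131 = -111$)
$A = - \frac{163}{6}$ ($A = - \frac{31 - \left(-38 - 94\right)}{6} = - \frac{31 - -132}{6} = - \frac{31 + 132}{6} = \left(- \frac{1}{6}\right) 163 = - \frac{163}{6} \approx -27.167$)
$g = \frac{6031}{2}$ ($g = \left(- \frac{163}{6}\right) \left(-111\right) = \frac{6031}{2} \approx 3015.5$)
$\frac{1}{\left(-324460 + W{\left(331,529 \right)}\right) \frac{1}{-252114 + g}} = \frac{1}{\left(-324460 + \left(-303 + 549 \cdot 331\right)\right) \frac{1}{-252114 + \frac{6031}{2}}} = \frac{1}{\left(-324460 + \left(-303 + 181719\right)\right) \frac{1}{- \frac{498197}{2}}} = \frac{1}{\left(-324460 + 181416\right) \left(- \frac{2}{498197}\right)} = \frac{1}{\left(-143044\right) \left(- \frac{2}{498197}\right)} = \frac{1}{\frac{286088}{498197}} = \frac{498197}{286088}$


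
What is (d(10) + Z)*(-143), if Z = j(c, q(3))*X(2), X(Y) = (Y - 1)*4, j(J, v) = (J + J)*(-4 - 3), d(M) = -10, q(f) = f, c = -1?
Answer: -6578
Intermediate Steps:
j(J, v) = -14*J (j(J, v) = (2*J)*(-7) = -14*J)
X(Y) = -4 + 4*Y (X(Y) = (-1 + Y)*4 = -4 + 4*Y)
Z = 56 (Z = (-14*(-1))*(-4 + 4*2) = 14*(-4 + 8) = 14*4 = 56)
(d(10) + Z)*(-143) = (-10 + 56)*(-143) = 46*(-143) = -6578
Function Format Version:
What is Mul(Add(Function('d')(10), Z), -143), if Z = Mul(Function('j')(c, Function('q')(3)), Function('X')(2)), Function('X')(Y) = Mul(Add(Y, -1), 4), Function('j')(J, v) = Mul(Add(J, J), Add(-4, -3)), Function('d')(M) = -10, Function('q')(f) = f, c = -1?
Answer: -6578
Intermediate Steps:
Function('j')(J, v) = Mul(-14, J) (Function('j')(J, v) = Mul(Mul(2, J), -7) = Mul(-14, J))
Function('X')(Y) = Add(-4, Mul(4, Y)) (Function('X')(Y) = Mul(Add(-1, Y), 4) = Add(-4, Mul(4, Y)))
Z = 56 (Z = Mul(Mul(-14, -1), Add(-4, Mul(4, 2))) = Mul(14, Add(-4, 8)) = Mul(14, 4) = 56)
Mul(Add(Function('d')(10), Z), -143) = Mul(Add(-10, 56), -143) = Mul(46, -143) = -6578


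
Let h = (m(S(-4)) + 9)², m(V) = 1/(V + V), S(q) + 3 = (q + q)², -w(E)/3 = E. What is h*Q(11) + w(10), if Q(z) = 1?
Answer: 761281/14884 ≈ 51.148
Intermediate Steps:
w(E) = -3*E
S(q) = -3 + 4*q² (S(q) = -3 + (q + q)² = -3 + (2*q)² = -3 + 4*q²)
m(V) = 1/(2*V)
h = 1207801/14884 (h = (1/(2*(-3 + 4*(-4)²)) + 9)² = (1/(2*(-3 + 4*16)) + 9)² = (1/(2*(-3 + 64)) + 9)² = ((½)/61 + 9)² = ((½)*(1/61) + 9)² = (1/122 + 9)² = (1099/122)² = 1207801/14884 ≈ 81.148)
h*Q(11) + w(10) = (1207801/14884)*1 - 3*10 = 1207801/14884 - 30 = 761281/14884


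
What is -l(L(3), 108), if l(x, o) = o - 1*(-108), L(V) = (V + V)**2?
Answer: -216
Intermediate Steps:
L(V) = 4*V**2 (L(V) = (2*V)**2 = 4*V**2)
l(x, o) = 108 + o (l(x, o) = o + 108 = 108 + o)
-l(L(3), 108) = -(108 + 108) = -1*216 = -216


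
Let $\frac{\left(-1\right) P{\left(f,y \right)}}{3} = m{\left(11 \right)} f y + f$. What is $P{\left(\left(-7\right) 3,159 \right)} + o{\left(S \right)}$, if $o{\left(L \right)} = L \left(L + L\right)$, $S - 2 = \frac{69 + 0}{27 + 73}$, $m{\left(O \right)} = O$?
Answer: $\frac{551322361}{5000} \approx 1.1026 \cdot 10^{5}$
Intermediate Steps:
$S = \frac{269}{100}$ ($S = 2 + \frac{69 + 0}{27 + 73} = 2 + \frac{69}{100} = \frac{269}{100} \approx 2.69$)
$P{\left(f,y \right)} = - 3 f - 33 f y$ ($P{\left(f,y \right)} = - 3 \left(11 f y + f\right) = - 3 \left(f + 11 f y\right) = - 3 f - 33 f y$)
$o{\left(L \right)} = 2 L^{2}$ ($o{\left(L \right)} = L 2 L = 2 L^{2}$)
$P{\left(\left(-7\right) 3,159 \right)} + o{\left(S \right)} = - 3 \left(\left(-7\right) 3\right) \left(1 + 11 \cdot 159\right) + 2 \left(\frac{269}{100}\right)^{2} = \left(-3\right) \left(-21\right) \left(1 + 1749\right) + 2 \cdot \frac{72361}{10000} = \left(-3\right) \left(-21\right) 1750 + \frac{72361}{5000} = 110250 + \frac{72361}{5000} = \frac{551322361}{5000}$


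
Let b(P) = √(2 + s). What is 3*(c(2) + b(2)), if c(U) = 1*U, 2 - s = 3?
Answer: 9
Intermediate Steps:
s = -1 (s = 2 - 1*3 = 2 - 3 = -1)
b(P) = 1 (b(P) = √(2 - 1) = √1 = 1)
c(U) = U
3*(c(2) + b(2)) = 3*(2 + 1) = 3*3 = 9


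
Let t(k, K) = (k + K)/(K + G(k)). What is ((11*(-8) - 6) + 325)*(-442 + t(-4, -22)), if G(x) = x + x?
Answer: -509509/5 ≈ -1.0190e+5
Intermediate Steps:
G(x) = 2*x
t(k, K) = (K + k)/(K + 2*k) (t(k, K) = (k + K)/(K + 2*k) = (K + k)/(K + 2*k))
((11*(-8) - 6) + 325)*(-442 + t(-4, -22)) = ((11*(-8) - 6) + 325)*(-442 + (-22 - 4)/(-22 + 2*(-4))) = ((-88 - 6) + 325)*(-442 - 26/(-22 - 8)) = (-94 + 325)*(-442 - 26/(-30)) = 231*(-442 - 1/30*(-26)) = 231*(-442 + 13/15) = 231*(-6617/15) = -509509/5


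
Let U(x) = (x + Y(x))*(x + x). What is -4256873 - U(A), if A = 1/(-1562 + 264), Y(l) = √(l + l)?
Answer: -3585998328947/842402 + I*√649/421201 ≈ -4.2569e+6 + 6.0483e-5*I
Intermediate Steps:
Y(l) = √2*√l (Y(l) = √(2*l) = √2*√l)
A = -1/1298 (A = 1/(-1298) = -1/1298 ≈ -0.00077042)
U(x) = 2*x*(x + √2*√x) (U(x) = (x + √2*√x)*(x + x) = (x + √2*√x)*(2*x) = 2*x*(x + √2*√x))
-4256873 - U(A) = -4256873 - 2*(-1)*(-1/1298 + √2*√(-1/1298))/1298 = -4256873 - 2*(-1)*(-1/1298 + √2*(I*√1298/1298))/1298 = -4256873 - 2*(-1)*(-1/1298 + I*√649/649)/1298 = -4256873 - (1/842402 - I*√649/421201) = -4256873 + (-1/842402 + I*√649/421201) = -3585998328947/842402 + I*√649/421201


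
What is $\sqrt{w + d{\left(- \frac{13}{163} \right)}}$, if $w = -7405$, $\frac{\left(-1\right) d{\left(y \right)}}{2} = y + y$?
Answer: $\frac{3 i \sqrt{21859441}}{163} \approx 86.05 i$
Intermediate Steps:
$d{\left(y \right)} = - 4 y$ ($d{\left(y \right)} = - 2 \left(y + y\right) = - 2 \cdot 2 y = - 4 y$)
$\sqrt{w + d{\left(- \frac{13}{163} \right)}} = \sqrt{-7405 - 4 \left(- \frac{13}{163}\right)} = \sqrt{-7405 - 4 \left(\left(-13\right) \frac{1}{163}\right)} = \sqrt{-7405 - - \frac{52}{163}} = \sqrt{-7405 + \frac{52}{163}} = \sqrt{- \frac{1206963}{163}} = \frac{3 i \sqrt{21859441}}{163}$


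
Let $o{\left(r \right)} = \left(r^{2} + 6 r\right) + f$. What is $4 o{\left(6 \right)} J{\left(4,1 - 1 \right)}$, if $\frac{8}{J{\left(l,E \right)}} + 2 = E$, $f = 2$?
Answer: $-1184$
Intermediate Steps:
$o{\left(r \right)} = 2 + r^{2} + 6 r$ ($o{\left(r \right)} = \left(r^{2} + 6 r\right) + 2 = 2 + r^{2} + 6 r$)
$J{\left(l,E \right)} = \frac{8}{-2 + E}$
$4 o{\left(6 \right)} J{\left(4,1 - 1 \right)} = 4 \left(2 + 6^{2} + 6 \cdot 6\right) \frac{8}{-2 + \left(1 - 1\right)} = 4 \left(2 + 36 + 36\right) \frac{8}{-2 + 0} = 4 \cdot 74 \frac{8}{-2} = 296 \cdot 8 \left(- \frac{1}{2}\right) = 296 \left(-4\right) = -1184$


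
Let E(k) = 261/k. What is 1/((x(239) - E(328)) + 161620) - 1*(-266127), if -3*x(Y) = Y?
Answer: 42302192003919/158954905 ≈ 2.6613e+5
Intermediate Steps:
x(Y) = -Y/3
1/((x(239) - E(328)) + 161620) - 1*(-266127) = 1/((-⅓*239 - 261/328) + 161620) - 1*(-266127) = 1/((-239/3 - 261/328) + 161620) + 266127 = 1/(-79175/984 + 161620) + 266127 = 1/(158954905/984) + 266127 = 984/158954905 + 266127 = 42302192003919/158954905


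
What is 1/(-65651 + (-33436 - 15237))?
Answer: -1/114324 ≈ -8.7471e-6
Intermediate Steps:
1/(-65651 + (-33436 - 15237)) = 1/(-65651 - 48673) = 1/(-114324) = -1/114324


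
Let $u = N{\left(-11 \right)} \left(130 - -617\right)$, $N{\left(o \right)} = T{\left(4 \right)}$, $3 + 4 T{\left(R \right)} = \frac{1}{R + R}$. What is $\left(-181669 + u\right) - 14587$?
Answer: $- \frac{6297373}{32} \approx -1.9679 \cdot 10^{5}$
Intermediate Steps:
$T{\left(R \right)} = - \frac{3}{4} + \frac{1}{8 R}$ ($T{\left(R \right)} = - \frac{3}{4} + \frac{1}{4 \left(R + R\right)} = - \frac{3}{4} + \frac{1}{4 \cdot 2 R} = - \frac{3}{4} + \frac{\frac{1}{2} \frac{1}{R}}{4} = - \frac{3}{4} + \frac{1}{8 R}$)
$N{\left(o \right)} = - \frac{23}{32}$ ($N{\left(o \right)} = \frac{1 - 24}{8 \cdot 4} = \frac{1}{8} \cdot \frac{1}{4} \left(1 - 24\right) = \frac{1}{8} \cdot \frac{1}{4} \left(-23\right) = - \frac{23}{32}$)
$u = - \frac{17181}{32}$ ($u = - \frac{23 \left(130 - -617\right)}{32} = - \frac{23 \left(130 + 617\right)}{32} = \left(- \frac{23}{32}\right) 747 = - \frac{17181}{32} \approx -536.91$)
$\left(-181669 + u\right) - 14587 = \left(-181669 - \frac{17181}{32}\right) - 14587 = - \frac{5830589}{32} - 14587 = - \frac{6297373}{32}$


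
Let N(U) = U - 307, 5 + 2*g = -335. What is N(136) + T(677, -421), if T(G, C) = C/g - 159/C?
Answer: -12034199/71570 ≈ -168.15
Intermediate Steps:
g = -170 (g = -5/2 + (½)*(-335) = -5/2 - 335/2 = -170)
N(U) = -307 + U
T(G, C) = -159/C - C/170 (T(G, C) = C/(-170) - 159/C = C*(-1/170) - 159/C = -C/170 - 159/C = -159/C - C/170)
N(136) + T(677, -421) = (-307 + 136) + (-159/(-421) - 1/170*(-421)) = -171 + (-159*(-1/421) + 421/170) = -171 + (159/421 + 421/170) = -171 + 204271/71570 = -12034199/71570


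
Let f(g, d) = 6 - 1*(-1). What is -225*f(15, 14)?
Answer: -1575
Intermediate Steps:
f(g, d) = 7 (f(g, d) = 6 + 1 = 7)
-225*f(15, 14) = -225*7 = -1575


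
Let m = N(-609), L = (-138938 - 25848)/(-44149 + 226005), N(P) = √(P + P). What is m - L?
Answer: 82393/90928 + I*√1218 ≈ 0.90613 + 34.9*I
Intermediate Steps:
N(P) = √2*√P (N(P) = √(2*P) = √2*√P)
L = -82393/90928 (L = -164786/181856 = -164786*1/181856 = -82393/90928 ≈ -0.90613)
m = I*√1218 (m = √2*√(-609) = √2*(I*√609) = I*√1218 ≈ 34.9*I)
m - L = I*√1218 - 1*(-82393/90928) = I*√1218 + 82393/90928 = 82393/90928 + I*√1218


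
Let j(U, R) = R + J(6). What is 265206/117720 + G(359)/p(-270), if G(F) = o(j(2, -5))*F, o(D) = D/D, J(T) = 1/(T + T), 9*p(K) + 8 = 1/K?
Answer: -17020381039/42398820 ≈ -401.44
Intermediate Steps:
p(K) = -8/9 + 1/(9*K)
J(T) = 1/(2*T)
j(U, R) = 1/12 + R (j(U, R) = R + (½)/6 = R + (½)*(⅙) = R + 1/12 = 1/12 + R)
o(D) = 1
G(F) = F (G(F) = 1*F = F)
265206/117720 + G(359)/p(-270) = 265206/117720 + 359/(((⅑)*(1 - 8*(-270))/(-270))) = 265206*(1/117720) + 359/(((⅑)*(-1/270)*(1 + 2160))) = 44201/19620 + 359/(((⅑)*(-1/270)*2161)) = 44201/19620 + 359/(-2161/2430) = 44201/19620 + 359*(-2430/2161) = 44201/19620 - 872370/2161 = -17020381039/42398820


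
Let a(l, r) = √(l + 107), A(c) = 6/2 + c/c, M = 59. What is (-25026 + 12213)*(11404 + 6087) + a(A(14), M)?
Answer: -224112183 + √111 ≈ -2.2411e+8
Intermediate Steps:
A(c) = 4 (A(c) = 6*(½) + 1 = 3 + 1 = 4)
a(l, r) = √(107 + l)
(-25026 + 12213)*(11404 + 6087) + a(A(14), M) = (-25026 + 12213)*(11404 + 6087) + √(107 + 4) = -12813*17491 + √111 = -224112183 + √111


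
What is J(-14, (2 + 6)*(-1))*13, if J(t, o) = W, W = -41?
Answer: -533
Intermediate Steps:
J(t, o) = -41
J(-14, (2 + 6)*(-1))*13 = -41*13 = -533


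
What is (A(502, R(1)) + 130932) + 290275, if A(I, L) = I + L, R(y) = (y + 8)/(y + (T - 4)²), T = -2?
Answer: 15603242/37 ≈ 4.2171e+5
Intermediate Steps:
R(y) = (8 + y)/(36 + y) (R(y) = (y + 8)/(y + (-2 - 4)²) = (8 + y)/(y + (-6)²) = (8 + y)/(y + 36) = (8 + y)/(36 + y))
(A(502, R(1)) + 130932) + 290275 = ((502 + (8 + 1)/(36 + 1)) + 130932) + 290275 = ((502 + 9/37) + 130932) + 290275 = (18583/37 + 130932) + 290275 = 4863067/37 + 290275 = 15603242/37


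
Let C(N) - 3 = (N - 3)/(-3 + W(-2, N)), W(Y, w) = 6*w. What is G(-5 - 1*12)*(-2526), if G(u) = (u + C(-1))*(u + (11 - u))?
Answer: 1129964/3 ≈ 3.7665e+5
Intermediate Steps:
C(N) = 3 + (-3 + N)/(-3 + 6*N) (C(N) = 3 + (N - 3)/(-3 + 6*N) = 3 + (-3 + N)/(-3 + 6*N))
G(u) = 341/9 + 11*u (G(u) = (u + (-12 + 19*(-1))/(3*(-1 + 2*(-1))))*(u + (11 - u)) = (u + (-12 - 19)/(3*(-1 - 2)))*11 = (u + (⅓)*(-31)/(-3))*11 = (u + (⅓)*(-⅓)*(-31))*11 = (u + 31/9)*11 = (31/9 + u)*11 = 341/9 + 11*u)
G(-5 - 1*12)*(-2526) = (341/9 + 11*(-5 - 1*12))*(-2526) = (341/9 + 11*(-5 - 12))*(-2526) = (341/9 + 11*(-17))*(-2526) = (341/9 - 187)*(-2526) = -1342/9*(-2526) = 1129964/3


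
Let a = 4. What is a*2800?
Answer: 11200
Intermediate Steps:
a*2800 = 4*2800 = 11200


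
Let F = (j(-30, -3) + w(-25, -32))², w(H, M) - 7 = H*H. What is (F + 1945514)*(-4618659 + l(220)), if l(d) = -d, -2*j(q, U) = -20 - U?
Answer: -43523775337943/4 ≈ -1.0881e+13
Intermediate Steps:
w(H, M) = 7 + H² (w(H, M) = 7 + H*H = 7 + H²)
j(q, U) = 10 + U/2 (j(q, U) = -(-20 - U)/2 = 10 + U/2)
F = 1640961/4 (F = ((10 + (½)*(-3)) + (7 + (-25)²))² = ((10 - 3/2) + (7 + 625))² = (17/2 + 632)² = (1281/2)² = 1640961/4 ≈ 4.1024e+5)
(F + 1945514)*(-4618659 + l(220)) = (1640961/4 + 1945514)*(-4618659 - 1*220) = 9423017*(-4618659 - 220)/4 = (9423017/4)*(-4618879) = -43523775337943/4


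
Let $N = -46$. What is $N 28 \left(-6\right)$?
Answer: $7728$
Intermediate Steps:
$N 28 \left(-6\right) = \left(-46\right) 28 \left(-6\right) = \left(-1288\right) \left(-6\right) = 7728$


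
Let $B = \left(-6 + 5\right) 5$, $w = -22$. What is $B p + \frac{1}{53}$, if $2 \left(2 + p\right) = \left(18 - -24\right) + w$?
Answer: $- \frac{2119}{53} \approx -39.981$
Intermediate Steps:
$B = -5$ ($B = \left(-1\right) 5 = -5$)
$p = 8$ ($p = -2 + \frac{\left(18 - -24\right) - 22}{2} = -2 + \frac{\left(18 + 24\right) - 22}{2} = -2 + \frac{42 - 22}{2} = -2 + \frac{1}{2} \cdot 20 = -2 + 10 = 8$)
$B p + \frac{1}{53} = \left(-5\right) 8 + \frac{1}{53} = -40 + \frac{1}{53} = - \frac{2119}{53}$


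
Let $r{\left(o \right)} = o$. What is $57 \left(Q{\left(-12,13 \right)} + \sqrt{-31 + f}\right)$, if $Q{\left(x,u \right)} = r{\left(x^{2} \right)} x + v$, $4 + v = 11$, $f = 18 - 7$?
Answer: $-98097 + 114 i \sqrt{5} \approx -98097.0 + 254.91 i$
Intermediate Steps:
$f = 11$
$v = 7$ ($v = -4 + 11 = 7$)
$Q{\left(x,u \right)} = 7 + x^{3}$ ($Q{\left(x,u \right)} = x^{2} x + 7 = x^{3} + 7 = 7 + x^{3}$)
$57 \left(Q{\left(-12,13 \right)} + \sqrt{-31 + f}\right) = 57 \left(\left(7 + \left(-12\right)^{3}\right) + \sqrt{-31 + 11}\right) = 57 \left(\left(7 - 1728\right) + \sqrt{-20}\right) = 57 \left(-1721 + 2 i \sqrt{5}\right) = -98097 + 114 i \sqrt{5}$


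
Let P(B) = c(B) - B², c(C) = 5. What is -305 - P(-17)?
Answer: -21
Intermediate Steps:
P(B) = 5 - B²
-305 - P(-17) = -305 - (5 - 1*(-17)²) = -305 - (5 - 1*289) = -305 - (5 - 289) = -305 - 1*(-284) = -305 + 284 = -21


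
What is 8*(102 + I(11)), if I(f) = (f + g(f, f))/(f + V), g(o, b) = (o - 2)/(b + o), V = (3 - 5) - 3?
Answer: 27430/33 ≈ 831.21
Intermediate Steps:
V = -5 (V = -2 - 3 = -5)
g(o, b) = (-2 + o)/(b + o)
I(f) = (f + (-2 + f)/(2*f))/(-5 + f) (I(f) = (f + (-2 + f)/(f + f))/(f - 5) = (f + (-2 + f)/((2*f)))/(-5 + f) = (f + (1/(2*f))*(-2 + f))/(-5 + f) = (f + (-2 + f)/(2*f))/(-5 + f))
8*(102 + I(11)) = 8*(102 + (-1 + 11**2 + (1/2)*11)/(11*(-5 + 11))) = 8*(102 + (1/11)*(-1 + 121 + 11/2)/6) = 8*(102 + (1/11)*(1/6)*(251/2)) = 8*(102 + 251/132) = 8*(13715/132) = 27430/33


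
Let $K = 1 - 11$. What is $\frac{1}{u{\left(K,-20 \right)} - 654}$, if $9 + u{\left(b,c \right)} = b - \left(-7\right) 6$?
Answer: $- \frac{1}{631} \approx -0.0015848$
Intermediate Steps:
$K = -10$
$u{\left(b,c \right)} = 33 + b$ ($u{\left(b,c \right)} = -9 + \left(b - \left(-7\right) 6\right) = -9 + \left(b - -42\right) = -9 + \left(b + 42\right) = -9 + \left(42 + b\right) = 33 + b$)
$\frac{1}{u{\left(K,-20 \right)} - 654} = \frac{1}{\left(33 - 10\right) - 654} = \frac{1}{23 - 654} = \frac{1}{-631} = - \frac{1}{631}$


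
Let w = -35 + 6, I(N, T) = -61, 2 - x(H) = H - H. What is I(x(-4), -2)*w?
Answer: 1769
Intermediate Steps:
x(H) = 2 (x(H) = 2 - (H - H) = 2 - 1*0 = 2 + 0 = 2)
w = -29
I(x(-4), -2)*w = -61*(-29) = 1769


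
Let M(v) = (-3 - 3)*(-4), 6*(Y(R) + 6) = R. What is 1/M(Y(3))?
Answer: 1/24 ≈ 0.041667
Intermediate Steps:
Y(R) = -6 + R/6
M(v) = 24 (M(v) = -6*(-4) = 24)
1/M(Y(3)) = 1/24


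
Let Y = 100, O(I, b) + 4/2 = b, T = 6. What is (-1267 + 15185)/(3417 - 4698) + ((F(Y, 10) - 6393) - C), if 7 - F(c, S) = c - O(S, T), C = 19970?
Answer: -33898930/1281 ≈ -26463.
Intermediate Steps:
O(I, b) = -2 + b
F(c, S) = 11 - c (F(c, S) = 7 - (c - (-2 + 6)) = 7 - (c - 1*4) = 7 - (c - 4) = 7 - (-4 + c) = 7 + (4 - c) = 11 - c)
(-1267 + 15185)/(3417 - 4698) + ((F(Y, 10) - 6393) - C) = (-1267 + 15185)/(3417 - 4698) + (((11 - 1*100) - 6393) - 1*19970) = 13918/(-1281) + (((11 - 100) - 6393) - 19970) = 13918*(-1/1281) + ((-89 - 6393) - 19970) = -13918/1281 + (-6482 - 19970) = -13918/1281 - 26452 = -33898930/1281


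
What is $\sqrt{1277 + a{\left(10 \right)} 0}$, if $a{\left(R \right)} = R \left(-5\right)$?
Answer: $\sqrt{1277} \approx 35.735$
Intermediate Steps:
$a{\left(R \right)} = - 5 R$
$\sqrt{1277 + a{\left(10 \right)} 0} = \sqrt{1277 + \left(-5\right) 10 \cdot 0} = \sqrt{1277 - 0} = \sqrt{1277 + 0} = \sqrt{1277}$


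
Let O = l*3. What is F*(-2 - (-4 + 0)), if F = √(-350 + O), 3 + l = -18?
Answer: 2*I*√413 ≈ 40.645*I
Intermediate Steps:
l = -21 (l = -3 - 18 = -21)
O = -63 (O = -21*3 = -63)
F = I*√413 (F = √(-350 - 63) = √(-413) = I*√413 ≈ 20.322*I)
F*(-2 - (-4 + 0)) = (I*√413)*(-2 - (-4 + 0)) = (I*√413)*(-2 - 1*(-4)) = (I*√413)*(-2 + 4) = (I*√413)*2 = 2*I*√413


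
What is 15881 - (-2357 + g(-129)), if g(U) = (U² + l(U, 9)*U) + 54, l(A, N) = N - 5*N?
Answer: -3101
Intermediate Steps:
l(A, N) = -4*N
g(U) = 54 + U² - 36*U (g(U) = (U² + (-4*9)*U) + 54 = (U² - 36*U) + 54 = 54 + U² - 36*U)
15881 - (-2357 + g(-129)) = 15881 - (-2357 + (54 + (-129)² - 36*(-129))) = 15881 - (-2357 + (54 + 16641 + 4644)) = 15881 - (-2357 + 21339) = 15881 - 1*18982 = 15881 - 18982 = -3101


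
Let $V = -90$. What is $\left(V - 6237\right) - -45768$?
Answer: $39441$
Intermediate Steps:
$\left(V - 6237\right) - -45768 = \left(-90 - 6237\right) - -45768 = \left(-90 - 6237\right) + 45768 = -6327 + 45768 = 39441$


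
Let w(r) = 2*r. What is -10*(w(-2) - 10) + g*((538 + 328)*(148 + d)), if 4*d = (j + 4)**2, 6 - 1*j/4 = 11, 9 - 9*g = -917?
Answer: 170007452/9 ≈ 1.8890e+7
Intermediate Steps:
g = 926/9 (g = 1 - 1/9*(-917) = 1 + 917/9 = 926/9 ≈ 102.89)
j = -20 (j = 24 - 4*11 = 24 - 44 = -20)
d = 64 (d = (-20 + 4)**2/4 = (1/4)*(-16)**2 = (1/4)*256 = 64)
-10*(w(-2) - 10) + g*((538 + 328)*(148 + d)) = -10*(2*(-2) - 10) + 926*((538 + 328)*(148 + 64))/9 = -10*(-4 - 10) + 926*(866*212)/9 = -10*(-14) + (926/9)*183592 = 140 + 170006192/9 = 170007452/9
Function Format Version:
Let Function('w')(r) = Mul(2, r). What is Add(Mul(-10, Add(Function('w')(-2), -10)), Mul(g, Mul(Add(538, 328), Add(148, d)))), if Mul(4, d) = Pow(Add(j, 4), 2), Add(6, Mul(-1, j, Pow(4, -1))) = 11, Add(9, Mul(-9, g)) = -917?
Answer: Rational(170007452, 9) ≈ 1.8890e+7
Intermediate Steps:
g = Rational(926, 9) (g = Add(1, Mul(Rational(-1, 9), -917)) = Add(1, Rational(917, 9)) = Rational(926, 9) ≈ 102.89)
j = -20 (j = Add(24, Mul(-4, 11)) = Add(24, -44) = -20)
d = 64 (d = Mul(Rational(1, 4), Pow(Add(-20, 4), 2)) = Mul(Rational(1, 4), Pow(-16, 2)) = Mul(Rational(1, 4), 256) = 64)
Add(Mul(-10, Add(Function('w')(-2), -10)), Mul(g, Mul(Add(538, 328), Add(148, d)))) = Add(Mul(-10, Add(Mul(2, -2), -10)), Mul(Rational(926, 9), Mul(Add(538, 328), Add(148, 64)))) = Add(Mul(-10, Add(-4, -10)), Mul(Rational(926, 9), Mul(866, 212))) = Add(Mul(-10, -14), Mul(Rational(926, 9), 183592)) = Add(140, Rational(170006192, 9)) = Rational(170007452, 9)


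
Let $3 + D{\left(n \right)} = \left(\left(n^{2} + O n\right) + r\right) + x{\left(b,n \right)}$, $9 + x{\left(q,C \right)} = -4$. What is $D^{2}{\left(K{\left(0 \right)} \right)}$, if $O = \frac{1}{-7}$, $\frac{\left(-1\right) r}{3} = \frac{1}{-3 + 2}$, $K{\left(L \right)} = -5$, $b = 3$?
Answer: $\frac{7921}{49} \approx 161.65$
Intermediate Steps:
$x{\left(q,C \right)} = -13$ ($x{\left(q,C \right)} = -9 - 4 = -13$)
$r = 3$ ($r = - \frac{3}{-3 + 2} = - \frac{3}{-1} = \left(-3\right) \left(-1\right) = 3$)
$O = - \frac{1}{7} \approx -0.14286$
$D{\left(n \right)} = -13 + n^{2} - \frac{n}{7}$ ($D{\left(n \right)} = -3 - \left(10 - n^{2} + \frac{n}{7}\right) = -13 + n^{2} - \frac{n}{7}$)
$D^{2}{\left(K{\left(0 \right)} \right)} = \left(-13 + \left(-5\right)^{2} - - \frac{5}{7}\right)^{2} = \left(-13 + 25 + \frac{5}{7}\right)^{2} = \left(\frac{89}{7}\right)^{2} = \frac{7921}{49}$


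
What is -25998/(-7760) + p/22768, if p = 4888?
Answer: 19682917/5521240 ≈ 3.5649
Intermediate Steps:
-25998/(-7760) + p/22768 = -25998/(-7760) + 4888/22768 = -25998*(-1/7760) + 4888*(1/22768) = 12999/3880 + 611/2846 = 19682917/5521240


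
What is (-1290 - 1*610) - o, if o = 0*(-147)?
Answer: -1900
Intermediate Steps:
o = 0
(-1290 - 1*610) - o = (-1290 - 1*610) - 1*0 = (-1290 - 610) + 0 = -1900 + 0 = -1900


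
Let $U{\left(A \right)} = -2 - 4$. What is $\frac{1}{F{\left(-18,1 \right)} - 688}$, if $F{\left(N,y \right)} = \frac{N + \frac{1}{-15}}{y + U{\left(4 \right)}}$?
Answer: $- \frac{75}{51329} \approx -0.0014612$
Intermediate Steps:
$U{\left(A \right)} = -6$
$F{\left(N,y \right)} = \frac{- \frac{1}{15} + N}{-6 + y}$ ($F{\left(N,y \right)} = \frac{N + \frac{1}{-15}}{y - 6} = \frac{N - \frac{1}{15}}{-6 + y} = \frac{- \frac{1}{15} + N}{-6 + y}$)
$\frac{1}{F{\left(-18,1 \right)} - 688} = \frac{1}{\frac{- \frac{1}{15} - 18}{-6 + 1} - 688} = \frac{1}{\frac{1}{-5} \left(- \frac{271}{15}\right) - 688} = \frac{1}{\left(- \frac{1}{5}\right) \left(- \frac{271}{15}\right) - 688} = \frac{1}{\frac{271}{75} - 688} = \frac{1}{- \frac{51329}{75}} = - \frac{75}{51329}$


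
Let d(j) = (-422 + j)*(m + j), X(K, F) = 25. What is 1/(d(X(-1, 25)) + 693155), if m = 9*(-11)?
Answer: 1/722533 ≈ 1.3840e-6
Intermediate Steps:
m = -99
d(j) = (-422 + j)*(-99 + j)
1/(d(X(-1, 25)) + 693155) = 1/((41778 + 25² - 521*25) + 693155) = 1/((41778 + 625 - 13025) + 693155) = 1/(29378 + 693155) = 1/722533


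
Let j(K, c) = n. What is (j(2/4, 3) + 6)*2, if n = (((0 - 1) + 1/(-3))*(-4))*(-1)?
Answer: 4/3 ≈ 1.3333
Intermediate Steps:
n = -16/3 (n = ((-1 - 1/3)*(-4))*(-1) = -4/3*(-4)*(-1) = (16/3)*(-1) = -16/3 ≈ -5.3333)
j(K, c) = -16/3
(j(2/4, 3) + 6)*2 = (-16/3 + 6)*2 = (2/3)*2 = 4/3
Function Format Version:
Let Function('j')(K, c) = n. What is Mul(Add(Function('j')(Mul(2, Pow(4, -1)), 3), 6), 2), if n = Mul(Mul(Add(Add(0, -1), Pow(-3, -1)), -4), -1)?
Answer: Rational(4, 3) ≈ 1.3333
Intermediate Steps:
n = Rational(-16, 3) (n = Mul(Mul(Add(-1, Rational(-1, 3)), -4), -1) = Mul(Mul(Rational(-4, 3), -4), -1) = Mul(Rational(16, 3), -1) = Rational(-16, 3) ≈ -5.3333)
Function('j')(K, c) = Rational(-16, 3)
Mul(Add(Function('j')(Mul(2, Pow(4, -1)), 3), 6), 2) = Mul(Add(Rational(-16, 3), 6), 2) = Mul(Rational(2, 3), 2) = Rational(4, 3)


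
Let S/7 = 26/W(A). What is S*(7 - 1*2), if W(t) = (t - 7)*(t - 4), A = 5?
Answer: -455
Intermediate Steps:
W(t) = (-7 + t)*(-4 + t)
S = -91 (S = 7*(26/(28 + 5² - 11*5)) = 7*(26/(28 + 25 - 55)) = 7*(26/(-2)) = 7*(26*(-½)) = 7*(-13) = -91)
S*(7 - 1*2) = -91*(7 - 1*2) = -91*(7 - 2) = -91*5 = -455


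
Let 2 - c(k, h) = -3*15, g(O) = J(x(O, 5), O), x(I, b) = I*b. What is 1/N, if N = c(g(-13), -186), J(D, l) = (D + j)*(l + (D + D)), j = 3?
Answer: 1/47 ≈ 0.021277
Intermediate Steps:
J(D, l) = (3 + D)*(l + 2*D) (J(D, l) = (D + 3)*(l + (D + D)) = (3 + D)*(l + 2*D))
g(O) = 33*O + 55*O² (g(O) = 2*(O*5)² + 3*O + 6*(O*5) + (O*5)*O = 2*(5*O)² + 3*O + 6*(5*O) + (5*O)*O = 2*(25*O²) + 3*O + 30*O + 5*O² = 50*O² + 3*O + 30*O + 5*O² = 33*O + 55*O²)
c(k, h) = 47 (c(k, h) = 2 - (-3)*15 = 2 - 1*(-45) = 2 + 45 = 47)
N = 47
1/N = 1/47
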